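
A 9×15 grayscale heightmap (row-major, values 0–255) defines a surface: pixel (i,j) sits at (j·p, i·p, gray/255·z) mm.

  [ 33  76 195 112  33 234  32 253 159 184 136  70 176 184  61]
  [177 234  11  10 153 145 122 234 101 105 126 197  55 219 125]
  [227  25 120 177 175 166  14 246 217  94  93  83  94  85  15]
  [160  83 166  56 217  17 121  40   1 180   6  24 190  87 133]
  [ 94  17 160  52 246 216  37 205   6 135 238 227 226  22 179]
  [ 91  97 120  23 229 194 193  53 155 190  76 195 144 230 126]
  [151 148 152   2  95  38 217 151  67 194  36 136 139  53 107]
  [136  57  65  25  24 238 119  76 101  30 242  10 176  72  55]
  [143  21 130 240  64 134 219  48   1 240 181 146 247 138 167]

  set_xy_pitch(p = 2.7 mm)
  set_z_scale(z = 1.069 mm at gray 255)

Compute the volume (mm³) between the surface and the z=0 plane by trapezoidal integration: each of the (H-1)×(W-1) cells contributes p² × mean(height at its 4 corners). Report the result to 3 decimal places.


height_mm = gray/255 × 1.069; cell vol = 2.7² × mean(4 corners)
unit = 2.7² × 1.069 / (4×255) = 0.00764021 mm³ per gray-sum
row 0: Σ corner-gray over 14 cells = 7508  → 57.3627
row 1: Σ corner-gray over 14 cells = 7146  → 54.5969
row 2: Σ corner-gray over 14 cells = 6089  → 46.5212
row 3: Σ corner-gray over 14 cells = 6516  → 49.7836
row 4: Σ corner-gray over 14 cells = 7862  → 60.0673
row 5: Σ corner-gray over 14 cells = 7129  → 54.4670
row 6: Σ corner-gray over 14 cells = 5775  → 44.1222
row 7: Σ corner-gray over 14 cells = 6589  → 50.3413
Σ rows: total corner-gray = 54614  → 417.2622 mm³

417.262


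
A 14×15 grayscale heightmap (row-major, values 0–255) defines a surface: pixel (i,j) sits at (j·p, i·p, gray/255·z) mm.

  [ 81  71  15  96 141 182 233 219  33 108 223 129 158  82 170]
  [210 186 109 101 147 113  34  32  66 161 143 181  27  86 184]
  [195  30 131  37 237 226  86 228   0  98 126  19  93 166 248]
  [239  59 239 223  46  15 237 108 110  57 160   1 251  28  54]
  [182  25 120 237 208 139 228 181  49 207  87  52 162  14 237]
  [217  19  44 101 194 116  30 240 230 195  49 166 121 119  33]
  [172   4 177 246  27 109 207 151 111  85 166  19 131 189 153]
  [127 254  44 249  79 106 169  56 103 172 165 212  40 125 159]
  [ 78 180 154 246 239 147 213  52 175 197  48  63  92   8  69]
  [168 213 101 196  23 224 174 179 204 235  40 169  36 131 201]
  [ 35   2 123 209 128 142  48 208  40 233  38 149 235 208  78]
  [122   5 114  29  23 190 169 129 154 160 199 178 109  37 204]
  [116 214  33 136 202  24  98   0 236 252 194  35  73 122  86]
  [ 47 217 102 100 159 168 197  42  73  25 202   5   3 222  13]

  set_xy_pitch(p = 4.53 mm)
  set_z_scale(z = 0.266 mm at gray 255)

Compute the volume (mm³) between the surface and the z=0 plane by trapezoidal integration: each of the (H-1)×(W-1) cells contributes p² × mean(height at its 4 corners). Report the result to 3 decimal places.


496.766

height_mm = gray/255 × 0.266; cell vol = 4.53² × mean(4 corners)
unit = 4.53² × 0.266 / (4×255) = 0.00535153 mm³ per gray-sum
row 0: Σ corner-gray over 14 cells = 6797  → 36.3743
row 1: Σ corner-gray over 14 cells = 6563  → 35.1221
row 2: Σ corner-gray over 14 cells = 6758  → 36.1656
row 3: Σ corner-gray over 14 cells = 7198  → 38.5203
row 4: Σ corner-gray over 14 cells = 7335  → 39.2535
row 5: Σ corner-gray over 14 cells = 7067  → 37.8193
row 6: Σ corner-gray over 14 cells = 7403  → 39.6174
row 7: Σ corner-gray over 14 cells = 7609  → 40.7198
row 8: Σ corner-gray over 14 cells = 7994  → 42.7801
row 9: Σ corner-gray over 14 cells = 7858  → 42.0523
row 10: Σ corner-gray over 14 cells = 6957  → 37.2306
row 11: Σ corner-gray over 14 cells = 6758  → 36.1656
row 12: Σ corner-gray over 14 cells = 6530  → 34.9455
Σ rows: total corner-gray = 92827  → 496.7664 mm³


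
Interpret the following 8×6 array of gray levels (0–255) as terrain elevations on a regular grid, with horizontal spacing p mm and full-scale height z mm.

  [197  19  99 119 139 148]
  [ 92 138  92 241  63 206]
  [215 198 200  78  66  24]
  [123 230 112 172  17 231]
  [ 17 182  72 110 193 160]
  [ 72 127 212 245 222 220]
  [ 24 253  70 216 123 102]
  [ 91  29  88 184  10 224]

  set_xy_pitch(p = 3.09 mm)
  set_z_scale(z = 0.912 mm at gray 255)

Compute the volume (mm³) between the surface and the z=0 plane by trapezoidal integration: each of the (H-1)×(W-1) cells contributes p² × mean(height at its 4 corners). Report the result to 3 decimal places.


height_mm = gray/255 × 0.912; cell vol = 3.09² × mean(4 corners)
unit = 3.09² × 0.912 / (4×255) = 0.00853712 mm³ per gray-sum
row 0: Σ corner-gray over 5 cells = 2463  → 21.0269
row 1: Σ corner-gray over 5 cells = 2689  → 22.9563
row 2: Σ corner-gray over 5 cells = 2739  → 23.3832
row 3: Σ corner-gray over 5 cells = 2707  → 23.1100
row 4: Σ corner-gray over 5 cells = 3195  → 27.2761
row 5: Σ corner-gray over 5 cells = 3354  → 28.6335
row 6: Σ corner-gray over 5 cells = 2387  → 20.3781
Σ rows: total corner-gray = 19534  → 166.7642 mm³

166.764


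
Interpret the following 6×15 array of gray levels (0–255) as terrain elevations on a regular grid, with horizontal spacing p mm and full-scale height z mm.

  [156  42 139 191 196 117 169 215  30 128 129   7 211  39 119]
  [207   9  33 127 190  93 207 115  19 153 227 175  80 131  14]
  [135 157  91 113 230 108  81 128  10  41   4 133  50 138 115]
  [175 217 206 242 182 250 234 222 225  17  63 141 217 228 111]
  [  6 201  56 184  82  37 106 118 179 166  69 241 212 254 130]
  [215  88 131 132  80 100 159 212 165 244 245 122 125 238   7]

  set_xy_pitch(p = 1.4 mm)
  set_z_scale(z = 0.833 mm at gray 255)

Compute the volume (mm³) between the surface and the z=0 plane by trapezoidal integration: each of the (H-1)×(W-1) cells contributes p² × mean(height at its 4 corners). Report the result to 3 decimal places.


61.400

height_mm = gray/255 × 0.833; cell vol = 1.4² × mean(4 corners)
unit = 1.4² × 0.833 / (4×255) = 0.00160067 mm³ per gray-sum
row 0: Σ corner-gray over 14 cells = 6840  → 10.9486
row 1: Σ corner-gray over 14 cells = 6157  → 9.8553
row 2: Σ corner-gray over 14 cells = 7992  → 12.7925
row 3: Σ corner-gray over 14 cells = 9120  → 14.5981
row 4: Σ corner-gray over 14 cells = 8250  → 13.2055
Σ rows: total corner-gray = 38359  → 61.4000 mm³


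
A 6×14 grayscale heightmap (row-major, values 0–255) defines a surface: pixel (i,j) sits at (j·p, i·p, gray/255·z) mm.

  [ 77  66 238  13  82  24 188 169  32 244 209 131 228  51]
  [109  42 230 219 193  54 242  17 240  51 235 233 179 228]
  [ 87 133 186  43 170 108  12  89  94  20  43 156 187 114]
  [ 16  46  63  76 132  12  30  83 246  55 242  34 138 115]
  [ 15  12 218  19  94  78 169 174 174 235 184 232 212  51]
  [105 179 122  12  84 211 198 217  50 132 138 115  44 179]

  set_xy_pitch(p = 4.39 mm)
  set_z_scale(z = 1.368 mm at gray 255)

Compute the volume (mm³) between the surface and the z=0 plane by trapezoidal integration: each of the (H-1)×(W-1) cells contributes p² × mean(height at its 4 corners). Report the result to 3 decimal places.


844.431

height_mm = gray/255 × 1.368; cell vol = 4.39² × mean(4 corners)
unit = 4.39² × 1.368 / (4×255) = 0.0258473 mm³ per gray-sum
row 0: Σ corner-gray over 13 cells = 7583  → 196.0000
row 1: Σ corner-gray over 13 cells = 6890  → 178.0878
row 2: Σ corner-gray over 13 cells = 5128  → 132.5449
row 3: Σ corner-gray over 13 cells = 6113  → 158.0045
row 4: Σ corner-gray over 13 cells = 6956  → 179.7937
Σ rows: total corner-gray = 32670  → 844.4309 mm³


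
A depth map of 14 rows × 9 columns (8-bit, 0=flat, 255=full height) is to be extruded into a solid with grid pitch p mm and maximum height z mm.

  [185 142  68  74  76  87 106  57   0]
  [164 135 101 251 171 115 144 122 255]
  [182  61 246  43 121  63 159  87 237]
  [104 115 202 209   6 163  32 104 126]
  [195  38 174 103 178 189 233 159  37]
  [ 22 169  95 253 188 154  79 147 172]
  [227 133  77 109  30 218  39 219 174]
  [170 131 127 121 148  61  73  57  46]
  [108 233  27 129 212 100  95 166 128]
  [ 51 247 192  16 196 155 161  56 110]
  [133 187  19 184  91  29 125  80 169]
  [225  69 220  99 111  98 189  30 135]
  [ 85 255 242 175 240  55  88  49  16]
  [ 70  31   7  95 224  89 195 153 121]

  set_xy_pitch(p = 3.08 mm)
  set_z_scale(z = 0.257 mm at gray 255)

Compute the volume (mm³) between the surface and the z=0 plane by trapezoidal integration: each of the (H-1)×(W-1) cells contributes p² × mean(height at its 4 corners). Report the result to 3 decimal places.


height_mm = gray/255 × 0.257; cell vol = 3.08² × mean(4 corners)
unit = 3.08² × 0.257 / (4×255) = 0.0023902 mm³ per gray-sum
row 0: Σ corner-gray over 8 cells = 3902  → 9.3266
row 1: Σ corner-gray over 8 cells = 4476  → 10.6985
row 2: Σ corner-gray over 8 cells = 3871  → 9.2525
row 3: Σ corner-gray over 8 cells = 4272  → 10.2109
row 4: Σ corner-gray over 8 cells = 4744  → 11.3391
row 5: Σ corner-gray over 8 cells = 4415  → 10.5527
row 6: Σ corner-gray over 8 cells = 3703  → 8.8509
row 7: Σ corner-gray over 8 cells = 3812  → 9.1114
row 8: Σ corner-gray over 8 cells = 4367  → 10.4380
row 9: Σ corner-gray over 8 cells = 3939  → 9.4150
row 10: Σ corner-gray over 8 cells = 3724  → 8.9011
row 11: Σ corner-gray over 8 cells = 4301  → 10.2803
row 12: Σ corner-gray over 8 cells = 4088  → 9.7711
Σ rows: total corner-gray = 53614  → 128.1482 mm³

128.148


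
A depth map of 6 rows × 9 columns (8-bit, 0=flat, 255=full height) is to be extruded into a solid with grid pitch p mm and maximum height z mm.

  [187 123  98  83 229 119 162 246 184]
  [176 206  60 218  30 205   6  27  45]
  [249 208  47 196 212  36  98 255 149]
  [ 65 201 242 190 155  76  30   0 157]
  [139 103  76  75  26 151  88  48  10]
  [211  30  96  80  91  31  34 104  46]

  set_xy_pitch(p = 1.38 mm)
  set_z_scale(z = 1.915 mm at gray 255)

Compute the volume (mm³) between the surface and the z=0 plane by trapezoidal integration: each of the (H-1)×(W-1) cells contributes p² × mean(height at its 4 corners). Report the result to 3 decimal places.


height_mm = gray/255 × 1.915; cell vol = 1.38² × mean(4 corners)
unit = 1.38² × 1.915 / (4×255) = 0.00357542 mm³ per gray-sum
row 0: Σ corner-gray over 8 cells = 4216  → 15.0740
row 1: Σ corner-gray over 8 cells = 4227  → 15.1133
row 2: Σ corner-gray over 8 cells = 4512  → 16.1323
row 3: Σ corner-gray over 8 cells = 3293  → 11.7739
row 4: Σ corner-gray over 8 cells = 2472  → 8.8384
Σ rows: total corner-gray = 18720  → 66.9318 mm³

66.932


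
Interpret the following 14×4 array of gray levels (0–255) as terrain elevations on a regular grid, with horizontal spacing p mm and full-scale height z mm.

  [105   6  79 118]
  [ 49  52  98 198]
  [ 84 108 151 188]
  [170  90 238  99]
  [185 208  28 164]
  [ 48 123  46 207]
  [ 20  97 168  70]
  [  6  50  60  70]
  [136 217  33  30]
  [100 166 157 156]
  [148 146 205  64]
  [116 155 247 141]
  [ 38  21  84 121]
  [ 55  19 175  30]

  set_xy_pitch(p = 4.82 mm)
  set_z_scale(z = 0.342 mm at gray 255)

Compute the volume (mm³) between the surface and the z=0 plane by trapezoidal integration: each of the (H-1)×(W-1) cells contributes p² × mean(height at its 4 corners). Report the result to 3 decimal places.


height_mm = gray/255 × 0.342; cell vol = 4.82² × mean(4 corners)
unit = 4.82² × 0.342 / (4×255) = 0.00778969 mm³ per gray-sum
row 0: Σ corner-gray over 3 cells = 940  → 7.3223
row 1: Σ corner-gray over 3 cells = 1337  → 10.4148
row 2: Σ corner-gray over 3 cells = 1715  → 13.3593
row 3: Σ corner-gray over 3 cells = 1746  → 13.6008
row 4: Σ corner-gray over 3 cells = 1414  → 11.0146
row 5: Σ corner-gray over 3 cells = 1213  → 9.4489
row 6: Σ corner-gray over 3 cells = 916  → 7.1354
row 7: Σ corner-gray over 3 cells = 962  → 7.4937
row 8: Σ corner-gray over 3 cells = 1568  → 12.2142
row 9: Σ corner-gray over 3 cells = 1816  → 14.1461
row 10: Σ corner-gray over 3 cells = 1975  → 15.3846
row 11: Σ corner-gray over 3 cells = 1430  → 11.1393
row 12: Σ corner-gray over 3 cells = 842  → 6.5589
Σ rows: total corner-gray = 17874  → 139.2329 mm³

139.233


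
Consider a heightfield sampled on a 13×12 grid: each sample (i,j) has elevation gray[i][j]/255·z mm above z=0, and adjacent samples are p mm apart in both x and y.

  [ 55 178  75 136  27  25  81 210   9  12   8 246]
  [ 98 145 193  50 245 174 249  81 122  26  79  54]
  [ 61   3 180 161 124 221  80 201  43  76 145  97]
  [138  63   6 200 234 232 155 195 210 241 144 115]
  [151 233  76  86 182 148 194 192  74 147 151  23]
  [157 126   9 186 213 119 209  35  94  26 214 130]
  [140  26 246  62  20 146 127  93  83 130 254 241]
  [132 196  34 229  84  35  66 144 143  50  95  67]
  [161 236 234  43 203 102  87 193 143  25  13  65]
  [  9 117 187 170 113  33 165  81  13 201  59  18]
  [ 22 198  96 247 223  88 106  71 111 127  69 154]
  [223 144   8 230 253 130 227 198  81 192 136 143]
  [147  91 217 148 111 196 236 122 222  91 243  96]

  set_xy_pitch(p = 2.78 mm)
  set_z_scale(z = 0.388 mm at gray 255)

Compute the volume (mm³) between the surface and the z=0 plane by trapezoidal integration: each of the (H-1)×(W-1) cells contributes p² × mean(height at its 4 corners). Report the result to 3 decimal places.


height_mm = gray/255 × 0.388; cell vol = 2.78² × mean(4 corners)
unit = 2.78² × 0.388 / (4×255) = 0.00293982 mm³ per gray-sum
row 0: Σ corner-gray over 11 cells = 4703  → 13.8260
row 1: Σ corner-gray over 11 cells = 5506  → 16.1867
row 2: Σ corner-gray over 11 cells = 6239  → 18.3416
row 3: Σ corner-gray over 11 cells = 6753  → 19.8526
row 4: Σ corner-gray over 11 cells = 5889  → 17.3126
row 5: Σ corner-gray over 11 cells = 5504  → 16.1808
row 6: Σ corner-gray over 11 cells = 5106  → 15.0107
row 7: Σ corner-gray over 11 cells = 5135  → 15.0960
row 8: Σ corner-gray over 11 cells = 5089  → 14.9608
row 9: Σ corner-gray over 11 cells = 5153  → 15.1489
row 10: Σ corner-gray over 11 cells = 6412  → 18.8501
row 11: Σ corner-gray over 11 cells = 7161  → 21.0521
Σ rows: total corner-gray = 68650  → 201.8188 mm³

201.819


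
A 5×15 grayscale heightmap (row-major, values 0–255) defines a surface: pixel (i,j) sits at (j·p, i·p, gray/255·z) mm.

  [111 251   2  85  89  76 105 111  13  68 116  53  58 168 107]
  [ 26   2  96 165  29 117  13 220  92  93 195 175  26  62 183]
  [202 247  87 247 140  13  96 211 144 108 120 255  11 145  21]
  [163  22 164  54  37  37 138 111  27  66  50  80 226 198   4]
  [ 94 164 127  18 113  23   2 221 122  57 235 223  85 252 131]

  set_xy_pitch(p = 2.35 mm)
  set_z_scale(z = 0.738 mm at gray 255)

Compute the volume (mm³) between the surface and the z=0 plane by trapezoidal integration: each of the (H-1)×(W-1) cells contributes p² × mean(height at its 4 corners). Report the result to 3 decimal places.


height_mm = gray/255 × 0.738; cell vol = 2.35² × mean(4 corners)
unit = 2.35² × 0.738 / (4×255) = 0.00399569 mm³ per gray-sum
row 0: Σ corner-gray over 14 cells = 5387  → 21.5248
row 1: Σ corner-gray over 14 cells = 6650  → 26.5713
row 2: Σ corner-gray over 14 cells = 6458  → 25.8042
row 3: Σ corner-gray over 14 cells = 6096  → 24.3577
Σ rows: total corner-gray = 24591  → 98.2580 mm³

98.258


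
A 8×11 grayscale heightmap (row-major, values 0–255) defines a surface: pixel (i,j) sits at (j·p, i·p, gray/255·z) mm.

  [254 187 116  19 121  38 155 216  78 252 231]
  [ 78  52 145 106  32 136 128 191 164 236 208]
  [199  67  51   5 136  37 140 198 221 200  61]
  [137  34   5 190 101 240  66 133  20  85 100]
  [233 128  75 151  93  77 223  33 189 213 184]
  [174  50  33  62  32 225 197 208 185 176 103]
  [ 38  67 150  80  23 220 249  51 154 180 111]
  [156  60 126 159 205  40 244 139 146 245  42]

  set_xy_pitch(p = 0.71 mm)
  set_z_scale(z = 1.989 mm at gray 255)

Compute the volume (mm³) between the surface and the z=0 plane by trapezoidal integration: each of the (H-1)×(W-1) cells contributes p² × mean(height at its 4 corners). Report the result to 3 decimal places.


34.994

height_mm = gray/255 × 1.989; cell vol = 0.71² × mean(4 corners)
unit = 0.71² × 1.989 / (4×255) = 0.000982995 mm³ per gray-sum
row 0: Σ corner-gray over 10 cells = 5515  → 5.4212
row 1: Σ corner-gray over 10 cells = 5036  → 4.9504
row 2: Σ corner-gray over 10 cells = 4355  → 4.2809
row 3: Σ corner-gray over 10 cells = 4766  → 4.6850
row 4: Σ corner-gray over 10 cells = 5394  → 5.3023
row 5: Σ corner-gray over 10 cells = 5110  → 5.0231
row 6: Σ corner-gray over 10 cells = 5423  → 5.3308
Σ rows: total corner-gray = 35599  → 34.9936 mm³


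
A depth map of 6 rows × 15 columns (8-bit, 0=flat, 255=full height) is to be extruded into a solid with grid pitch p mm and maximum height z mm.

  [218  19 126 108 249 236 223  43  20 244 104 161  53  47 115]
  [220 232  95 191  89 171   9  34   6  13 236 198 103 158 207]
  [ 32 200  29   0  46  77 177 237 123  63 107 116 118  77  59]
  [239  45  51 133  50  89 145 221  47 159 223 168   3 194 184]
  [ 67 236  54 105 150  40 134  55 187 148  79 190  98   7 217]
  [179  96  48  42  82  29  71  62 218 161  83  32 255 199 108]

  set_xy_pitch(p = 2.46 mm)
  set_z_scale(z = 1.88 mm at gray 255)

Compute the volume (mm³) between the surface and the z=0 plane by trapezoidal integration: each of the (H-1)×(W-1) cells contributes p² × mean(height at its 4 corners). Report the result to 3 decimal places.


365.358

height_mm = gray/255 × 1.88; cell vol = 2.46² × mean(4 corners)
unit = 2.46² × 1.88 / (4×255) = 0.0111539 mm³ per gray-sum
row 0: Σ corner-gray over 14 cells = 7096  → 79.1483
row 1: Σ corner-gray over 14 cells = 6328  → 70.5821
row 2: Σ corner-gray over 14 cells = 6310  → 70.3813
row 3: Σ corner-gray over 14 cells = 6729  → 75.0548
row 4: Σ corner-gray over 14 cells = 6293  → 70.1917
Σ rows: total corner-gray = 32756  → 365.3581 mm³


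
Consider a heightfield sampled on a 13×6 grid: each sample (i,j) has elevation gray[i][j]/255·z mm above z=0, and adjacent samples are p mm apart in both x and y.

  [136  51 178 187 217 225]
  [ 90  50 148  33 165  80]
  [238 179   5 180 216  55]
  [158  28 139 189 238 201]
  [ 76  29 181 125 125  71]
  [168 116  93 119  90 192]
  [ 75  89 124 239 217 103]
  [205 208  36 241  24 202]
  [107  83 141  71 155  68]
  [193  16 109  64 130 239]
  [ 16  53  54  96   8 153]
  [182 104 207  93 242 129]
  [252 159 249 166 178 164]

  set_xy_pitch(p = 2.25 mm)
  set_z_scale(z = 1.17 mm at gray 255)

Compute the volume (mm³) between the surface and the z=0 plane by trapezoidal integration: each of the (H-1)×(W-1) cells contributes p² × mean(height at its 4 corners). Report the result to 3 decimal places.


177.444

height_mm = gray/255 × 1.17; cell vol = 2.25² × mean(4 corners)
unit = 2.25² × 1.17 / (4×255) = 0.00580699 mm³ per gray-sum
row 0: Σ corner-gray over 5 cells = 2589  → 15.0343
row 1: Σ corner-gray over 5 cells = 2415  → 14.0239
row 2: Σ corner-gray over 5 cells = 3000  → 17.4210
row 3: Σ corner-gray over 5 cells = 2614  → 15.1795
row 4: Σ corner-gray over 5 cells = 2263  → 13.1412
row 5: Σ corner-gray over 5 cells = 2712  → 15.7485
row 6: Σ corner-gray over 5 cells = 2941  → 17.0783
row 7: Σ corner-gray over 5 cells = 2500  → 14.5175
row 8: Σ corner-gray over 5 cells = 2145  → 12.4560
row 9: Σ corner-gray over 5 cells = 1661  → 9.6454
row 10: Σ corner-gray over 5 cells = 2194  → 12.7405
row 11: Σ corner-gray over 5 cells = 3523  → 20.4580
Σ rows: total corner-gray = 30557  → 177.4440 mm³


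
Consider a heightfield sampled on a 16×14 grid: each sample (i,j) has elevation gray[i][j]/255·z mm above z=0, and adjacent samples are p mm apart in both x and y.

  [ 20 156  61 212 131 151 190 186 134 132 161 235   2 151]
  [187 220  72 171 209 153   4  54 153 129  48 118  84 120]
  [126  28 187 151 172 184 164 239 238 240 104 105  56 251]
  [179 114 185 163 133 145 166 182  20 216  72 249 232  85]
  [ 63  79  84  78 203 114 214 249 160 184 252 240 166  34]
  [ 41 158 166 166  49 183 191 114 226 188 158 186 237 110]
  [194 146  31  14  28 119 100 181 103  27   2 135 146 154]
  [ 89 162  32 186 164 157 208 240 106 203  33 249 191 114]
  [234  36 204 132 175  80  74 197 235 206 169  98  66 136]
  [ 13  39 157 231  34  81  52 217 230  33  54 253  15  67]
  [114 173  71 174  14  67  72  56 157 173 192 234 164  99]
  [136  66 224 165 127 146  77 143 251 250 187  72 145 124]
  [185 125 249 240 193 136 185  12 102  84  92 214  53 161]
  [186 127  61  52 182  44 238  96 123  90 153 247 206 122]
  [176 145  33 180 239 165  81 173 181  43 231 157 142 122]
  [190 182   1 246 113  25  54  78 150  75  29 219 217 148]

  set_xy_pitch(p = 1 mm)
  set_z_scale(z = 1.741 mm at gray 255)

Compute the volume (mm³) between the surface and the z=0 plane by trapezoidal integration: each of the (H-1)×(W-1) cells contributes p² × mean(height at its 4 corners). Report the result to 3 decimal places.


height_mm = gray/255 × 1.741; cell vol = 1² × mean(4 corners)
unit = 1² × 1.741 / (4×255) = 0.00170686 mm³ per gray-sum
row 0: Σ corner-gray over 13 cells = 6810  → 11.6237
row 1: Σ corner-gray over 13 cells = 7250  → 12.3748
row 2: Σ corner-gray over 13 cells = 8131  → 13.8785
row 3: Σ corner-gray over 13 cells = 8161  → 13.9297
row 4: Σ corner-gray over 13 cells = 8338  → 14.2318
row 5: Σ corner-gray over 13 cells = 6607  → 11.2772
row 6: Σ corner-gray over 13 cells = 6477  → 11.0554
row 7: Σ corner-gray over 13 cells = 7779  → 13.2777
row 8: Σ corner-gray over 13 cells = 6586  → 11.2414
row 9: Σ corner-gray over 13 cells = 6179  → 10.5467
row 10: Σ corner-gray over 13 cells = 7273  → 12.4140
row 11: Σ corner-gray over 13 cells = 7682  → 13.1121
row 12: Σ corner-gray over 13 cells = 7262  → 12.3952
row 13: Σ corner-gray over 13 cells = 7384  → 12.6035
row 14: Σ corner-gray over 13 cells = 6954  → 11.8695
Σ rows: total corner-gray = 108873  → 185.8313 mm³

185.831


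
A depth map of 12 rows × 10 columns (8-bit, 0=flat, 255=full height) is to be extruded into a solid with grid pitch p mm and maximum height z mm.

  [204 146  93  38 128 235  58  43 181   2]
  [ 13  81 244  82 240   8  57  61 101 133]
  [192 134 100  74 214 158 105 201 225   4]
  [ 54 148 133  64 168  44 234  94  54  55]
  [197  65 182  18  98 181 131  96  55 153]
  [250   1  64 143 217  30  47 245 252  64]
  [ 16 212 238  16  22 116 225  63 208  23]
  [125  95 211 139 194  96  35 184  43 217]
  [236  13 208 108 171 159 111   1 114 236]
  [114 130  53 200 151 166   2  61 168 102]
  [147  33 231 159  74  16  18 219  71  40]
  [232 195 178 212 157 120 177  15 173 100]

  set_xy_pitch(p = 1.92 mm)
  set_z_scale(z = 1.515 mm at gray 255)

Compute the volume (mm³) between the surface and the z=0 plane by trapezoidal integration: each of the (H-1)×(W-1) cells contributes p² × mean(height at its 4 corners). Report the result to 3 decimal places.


262.326

height_mm = gray/255 × 1.515; cell vol = 1.92² × mean(4 corners)
unit = 1.92² × 1.515 / (4×255) = 0.00547539 mm³ per gray-sum
row 0: Σ corner-gray over 9 cells = 3944  → 21.5949
row 1: Σ corner-gray over 9 cells = 4512  → 24.7050
row 2: Σ corner-gray over 9 cells = 4605  → 25.2142
row 3: Σ corner-gray over 9 cells = 3989  → 21.8413
row 4: Σ corner-gray over 9 cells = 4314  → 23.6208
row 5: Σ corner-gray over 9 cells = 4551  → 24.9185
row 6: Σ corner-gray over 9 cells = 4575  → 25.0499
row 7: Σ corner-gray over 9 cells = 4578  → 25.0663
row 8: Σ corner-gray over 9 cells = 4320  → 23.6537
row 9: Σ corner-gray over 9 cells = 3907  → 21.3923
row 10: Σ corner-gray over 9 cells = 4615  → 25.2689
Σ rows: total corner-gray = 47910  → 262.3259 mm³


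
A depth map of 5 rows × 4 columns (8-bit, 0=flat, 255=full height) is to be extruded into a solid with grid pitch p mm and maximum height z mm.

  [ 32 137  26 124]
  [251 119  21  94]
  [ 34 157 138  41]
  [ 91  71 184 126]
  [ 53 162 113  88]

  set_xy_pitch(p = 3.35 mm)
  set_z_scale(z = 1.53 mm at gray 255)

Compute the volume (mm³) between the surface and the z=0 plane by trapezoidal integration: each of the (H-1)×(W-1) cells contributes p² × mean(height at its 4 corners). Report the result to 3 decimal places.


87.653

height_mm = gray/255 × 1.53; cell vol = 3.35² × mean(4 corners)
unit = 3.35² × 1.53 / (4×255) = 0.0168338 mm³ per gray-sum
row 0: Σ corner-gray over 3 cells = 1107  → 18.6350
row 1: Σ corner-gray over 3 cells = 1290  → 21.7155
row 2: Σ corner-gray over 3 cells = 1392  → 23.4326
row 3: Σ corner-gray over 3 cells = 1418  → 23.8703
Σ rows: total corner-gray = 5207  → 87.6533 mm³


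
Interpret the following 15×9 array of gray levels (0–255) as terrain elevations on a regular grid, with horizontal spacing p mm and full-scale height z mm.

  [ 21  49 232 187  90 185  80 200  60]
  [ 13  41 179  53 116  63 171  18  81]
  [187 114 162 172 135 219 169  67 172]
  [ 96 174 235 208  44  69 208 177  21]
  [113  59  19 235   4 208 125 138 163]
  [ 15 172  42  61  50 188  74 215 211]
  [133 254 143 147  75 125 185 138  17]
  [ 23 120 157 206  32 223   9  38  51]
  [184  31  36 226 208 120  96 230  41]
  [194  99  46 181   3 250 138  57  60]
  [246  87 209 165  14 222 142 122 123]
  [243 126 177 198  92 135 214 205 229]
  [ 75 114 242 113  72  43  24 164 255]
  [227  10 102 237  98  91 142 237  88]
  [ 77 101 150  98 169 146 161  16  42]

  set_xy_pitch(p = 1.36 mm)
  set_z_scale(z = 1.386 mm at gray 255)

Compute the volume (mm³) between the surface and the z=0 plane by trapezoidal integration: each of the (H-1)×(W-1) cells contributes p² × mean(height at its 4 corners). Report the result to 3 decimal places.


144.428

height_mm = gray/255 × 1.386; cell vol = 1.36² × mean(4 corners)
unit = 1.36² × 1.386 / (4×255) = 0.00251328 mm³ per gray-sum
row 0: Σ corner-gray over 8 cells = 3503  → 8.8040
row 1: Σ corner-gray over 8 cells = 3811  → 9.5781
row 2: Σ corner-gray over 8 cells = 4782  → 12.0185
row 3: Σ corner-gray over 8 cells = 4199  → 10.5533
row 4: Σ corner-gray over 8 cells = 3682  → 9.2539
row 5: Σ corner-gray over 8 cells = 4114  → 10.3396
row 6: Σ corner-gray over 8 cells = 3928  → 9.8722
row 7: Σ corner-gray over 8 cells = 3763  → 9.4575
row 8: Σ corner-gray over 8 cells = 3921  → 9.8546
row 9: Σ corner-gray over 8 cells = 4093  → 10.2869
row 10: Σ corner-gray over 8 cells = 5057  → 12.7097
row 11: Σ corner-gray over 8 cells = 4640  → 11.6616
row 12: Σ corner-gray over 8 cells = 4023  → 10.1109
row 13: Σ corner-gray over 8 cells = 3950  → 9.9275
Σ rows: total corner-gray = 57466  → 144.4281 mm³


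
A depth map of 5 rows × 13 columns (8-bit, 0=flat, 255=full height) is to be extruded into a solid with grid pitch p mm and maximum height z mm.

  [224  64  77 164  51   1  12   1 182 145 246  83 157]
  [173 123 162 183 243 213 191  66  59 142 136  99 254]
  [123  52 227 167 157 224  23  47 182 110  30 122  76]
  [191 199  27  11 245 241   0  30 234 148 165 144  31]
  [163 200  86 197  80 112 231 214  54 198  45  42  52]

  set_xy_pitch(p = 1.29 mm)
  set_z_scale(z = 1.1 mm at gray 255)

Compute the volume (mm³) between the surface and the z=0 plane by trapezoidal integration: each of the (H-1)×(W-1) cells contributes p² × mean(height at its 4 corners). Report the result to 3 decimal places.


44.632

height_mm = gray/255 × 1.1; cell vol = 1.29² × mean(4 corners)
unit = 1.29² × 1.1 / (4×255) = 0.00179462 mm³ per gray-sum
row 0: Σ corner-gray over 12 cells = 6094  → 10.9364
row 1: Σ corner-gray over 12 cells = 6542  → 11.7404
row 2: Σ corner-gray over 12 cells = 5991  → 10.7516
row 3: Σ corner-gray over 12 cells = 6243  → 11.2038
Σ rows: total corner-gray = 24870  → 44.6321 mm³


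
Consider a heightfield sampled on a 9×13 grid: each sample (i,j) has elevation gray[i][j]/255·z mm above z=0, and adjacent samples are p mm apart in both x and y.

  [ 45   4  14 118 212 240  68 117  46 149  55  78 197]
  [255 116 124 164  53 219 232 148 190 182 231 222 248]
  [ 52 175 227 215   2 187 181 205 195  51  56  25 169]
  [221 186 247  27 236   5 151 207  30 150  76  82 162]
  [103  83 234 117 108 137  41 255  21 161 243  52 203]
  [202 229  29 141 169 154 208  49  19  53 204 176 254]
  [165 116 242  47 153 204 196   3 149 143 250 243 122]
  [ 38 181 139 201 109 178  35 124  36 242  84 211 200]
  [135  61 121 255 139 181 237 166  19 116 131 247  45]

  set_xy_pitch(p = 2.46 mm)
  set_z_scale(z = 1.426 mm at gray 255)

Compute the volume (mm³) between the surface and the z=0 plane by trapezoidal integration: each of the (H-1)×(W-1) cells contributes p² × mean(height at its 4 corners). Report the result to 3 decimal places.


height_mm = gray/255 × 1.426; cell vol = 2.46² × mean(4 corners)
unit = 2.46² × 1.426 / (4×255) = 0.00846037 mm³ per gray-sum
row 0: Σ corner-gray over 12 cells = 6709  → 56.7606
row 1: Σ corner-gray over 12 cells = 7524  → 63.6559
row 2: Σ corner-gray over 12 cells = 6436  → 54.4510
row 3: Σ corner-gray over 12 cells = 6387  → 54.0364
row 4: Σ corner-gray over 12 cells = 6528  → 55.2293
row 5: Σ corner-gray over 12 cells = 7097  → 60.0433
row 6: Σ corner-gray over 12 cells = 7097  → 60.0433
row 7: Σ corner-gray over 12 cells = 6844  → 57.9028
Σ rows: total corner-gray = 54622  → 462.1226 mm³

462.123


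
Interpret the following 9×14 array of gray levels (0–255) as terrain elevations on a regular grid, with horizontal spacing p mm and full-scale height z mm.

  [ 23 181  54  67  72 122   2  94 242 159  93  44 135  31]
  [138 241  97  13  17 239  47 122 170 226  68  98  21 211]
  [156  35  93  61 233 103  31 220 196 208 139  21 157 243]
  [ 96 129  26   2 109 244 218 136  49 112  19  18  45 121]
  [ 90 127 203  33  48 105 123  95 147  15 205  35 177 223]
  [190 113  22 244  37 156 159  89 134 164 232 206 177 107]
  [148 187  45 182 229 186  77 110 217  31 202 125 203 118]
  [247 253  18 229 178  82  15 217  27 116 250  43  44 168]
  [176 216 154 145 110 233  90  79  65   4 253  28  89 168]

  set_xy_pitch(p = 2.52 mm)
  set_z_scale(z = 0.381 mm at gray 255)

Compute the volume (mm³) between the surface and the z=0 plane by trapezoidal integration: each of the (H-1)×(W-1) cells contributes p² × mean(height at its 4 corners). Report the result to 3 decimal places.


height_mm = gray/255 × 0.381; cell vol = 2.52² × mean(4 corners)
unit = 2.52² × 0.381 / (4×255) = 0.00237206 mm³ per gray-sum
row 0: Σ corner-gray over 13 cells = 5651  → 13.4045
row 1: Σ corner-gray over 13 cells = 6460  → 15.3235
row 2: Σ corner-gray over 13 cells = 5824  → 13.8149
row 3: Σ corner-gray over 13 cells = 5370  → 12.7380
row 4: Σ corner-gray over 13 cells = 6702  → 15.8976
row 5: Σ corner-gray over 13 cells = 7617  → 18.0680
row 6: Σ corner-gray over 13 cells = 7213  → 17.1097
row 7: Σ corner-gray over 13 cells = 6635  → 15.7386
Σ rows: total corner-gray = 51472  → 122.0947 mm³

122.095


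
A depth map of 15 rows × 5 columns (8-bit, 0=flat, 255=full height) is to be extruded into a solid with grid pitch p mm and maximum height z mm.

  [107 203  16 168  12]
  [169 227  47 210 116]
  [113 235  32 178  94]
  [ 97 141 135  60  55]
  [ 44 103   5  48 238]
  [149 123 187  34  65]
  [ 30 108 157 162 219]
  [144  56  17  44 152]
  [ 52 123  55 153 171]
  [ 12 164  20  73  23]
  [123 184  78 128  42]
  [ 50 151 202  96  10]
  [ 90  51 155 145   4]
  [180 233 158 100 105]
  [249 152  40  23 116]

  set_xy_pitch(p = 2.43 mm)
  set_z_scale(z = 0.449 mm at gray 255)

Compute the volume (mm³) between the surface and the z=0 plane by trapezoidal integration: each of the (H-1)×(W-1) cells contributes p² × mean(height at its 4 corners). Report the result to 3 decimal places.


height_mm = gray/255 × 0.449; cell vol = 2.43² × mean(4 corners)
unit = 2.43² × 0.449 / (4×255) = 0.00259931 mm³ per gray-sum
row 0: Σ corner-gray over 4 cells = 2146  → 5.5781
row 1: Σ corner-gray over 4 cells = 2350  → 6.1084
row 2: Σ corner-gray over 4 cells = 1921  → 4.9933
row 3: Σ corner-gray over 4 cells = 1418  → 3.6858
row 4: Σ corner-gray over 4 cells = 1496  → 3.8886
row 5: Σ corner-gray over 4 cells = 2005  → 5.2116
row 6: Σ corner-gray over 4 cells = 1633  → 4.2447
row 7: Σ corner-gray over 4 cells = 1415  → 3.6780
row 8: Σ corner-gray over 4 cells = 1434  → 3.7274
row 9: Σ corner-gray over 4 cells = 1494  → 3.8834
row 10: Σ corner-gray over 4 cells = 1903  → 4.9465
row 11: Σ corner-gray over 4 cells = 1754  → 4.5592
row 12: Σ corner-gray over 4 cells = 2063  → 5.3624
row 13: Σ corner-gray over 4 cells = 2062  → 5.3598
Σ rows: total corner-gray = 25094  → 65.2272 mm³

65.227


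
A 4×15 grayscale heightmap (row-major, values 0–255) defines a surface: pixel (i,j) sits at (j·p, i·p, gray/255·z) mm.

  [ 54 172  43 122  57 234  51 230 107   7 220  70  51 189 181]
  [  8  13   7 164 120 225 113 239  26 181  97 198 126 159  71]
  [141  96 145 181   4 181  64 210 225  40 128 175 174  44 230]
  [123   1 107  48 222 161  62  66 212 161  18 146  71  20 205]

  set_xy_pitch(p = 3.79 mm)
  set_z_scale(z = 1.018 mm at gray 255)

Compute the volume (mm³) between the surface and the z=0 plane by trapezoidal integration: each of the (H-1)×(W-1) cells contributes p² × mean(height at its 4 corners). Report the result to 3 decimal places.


height_mm = gray/255 × 1.018; cell vol = 3.79² × mean(4 corners)
unit = 3.79² × 1.018 / (4×255) = 0.0143359 mm³ per gray-sum
row 0: Σ corner-gray over 14 cells = 6756  → 96.8536
row 1: Σ corner-gray over 14 cells = 7120  → 102.0719
row 2: Σ corner-gray over 14 cells = 6623  → 94.9469
Σ rows: total corner-gray = 20499  → 293.8723 mm³

293.872


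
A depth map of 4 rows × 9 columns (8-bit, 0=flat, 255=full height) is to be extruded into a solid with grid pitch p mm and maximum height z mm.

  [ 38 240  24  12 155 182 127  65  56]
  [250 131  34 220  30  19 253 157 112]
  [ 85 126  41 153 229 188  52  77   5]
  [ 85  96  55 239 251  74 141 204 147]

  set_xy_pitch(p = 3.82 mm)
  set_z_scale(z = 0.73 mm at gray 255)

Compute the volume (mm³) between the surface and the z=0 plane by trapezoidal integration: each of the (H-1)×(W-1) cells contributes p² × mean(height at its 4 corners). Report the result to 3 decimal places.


123.234

height_mm = gray/255 × 0.73; cell vol = 3.82² × mean(4 corners)
unit = 3.82² × 0.73 / (4×255) = 0.0104436 mm³ per gray-sum
row 0: Σ corner-gray over 8 cells = 3754  → 39.2052
row 1: Σ corner-gray over 8 cells = 3872  → 40.4375
row 2: Σ corner-gray over 8 cells = 4174  → 43.5915
Σ rows: total corner-gray = 11800  → 123.2342 mm³


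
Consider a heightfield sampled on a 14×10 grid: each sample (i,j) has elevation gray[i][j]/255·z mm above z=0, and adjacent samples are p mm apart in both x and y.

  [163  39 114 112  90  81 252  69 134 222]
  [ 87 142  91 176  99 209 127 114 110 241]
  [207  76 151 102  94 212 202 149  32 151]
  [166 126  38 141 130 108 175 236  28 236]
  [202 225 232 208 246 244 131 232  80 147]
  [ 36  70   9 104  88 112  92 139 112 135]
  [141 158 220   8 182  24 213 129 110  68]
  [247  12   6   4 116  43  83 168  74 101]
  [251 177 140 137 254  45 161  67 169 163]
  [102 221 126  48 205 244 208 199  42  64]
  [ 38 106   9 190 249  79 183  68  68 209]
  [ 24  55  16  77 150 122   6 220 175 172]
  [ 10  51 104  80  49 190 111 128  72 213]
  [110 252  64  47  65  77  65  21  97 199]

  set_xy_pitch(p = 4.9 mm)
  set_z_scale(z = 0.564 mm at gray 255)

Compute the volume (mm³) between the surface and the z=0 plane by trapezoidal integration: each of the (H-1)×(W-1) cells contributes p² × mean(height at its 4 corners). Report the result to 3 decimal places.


775.936

height_mm = gray/255 × 0.564; cell vol = 4.9² × mean(4 corners)
unit = 4.9² × 0.564 / (4×255) = 0.0132761 mm³ per gray-sum
row 0: Σ corner-gray over 9 cells = 4631  → 61.4817
row 1: Σ corner-gray over 9 cells = 4858  → 64.4954
row 2: Σ corner-gray over 9 cells = 4760  → 63.1943
row 3: Σ corner-gray over 9 cells = 5911  → 78.4751
row 4: Σ corner-gray over 9 cells = 5168  → 68.6110
row 5: Σ corner-gray over 9 cells = 3920  → 52.0424
row 6: Σ corner-gray over 9 cells = 3657  → 48.5508
row 7: Σ corner-gray over 9 cells = 4074  → 54.0869
row 8: Σ corner-gray over 9 cells = 5466  → 72.5673
row 9: Σ corner-gray over 9 cells = 4903  → 65.0928
row 10: Σ corner-gray over 9 cells = 3989  → 52.9584
row 11: Σ corner-gray over 9 cells = 3631  → 48.2056
row 12: Σ corner-gray over 9 cells = 3478  → 46.1743
Σ rows: total corner-gray = 58446  → 775.9360 mm³


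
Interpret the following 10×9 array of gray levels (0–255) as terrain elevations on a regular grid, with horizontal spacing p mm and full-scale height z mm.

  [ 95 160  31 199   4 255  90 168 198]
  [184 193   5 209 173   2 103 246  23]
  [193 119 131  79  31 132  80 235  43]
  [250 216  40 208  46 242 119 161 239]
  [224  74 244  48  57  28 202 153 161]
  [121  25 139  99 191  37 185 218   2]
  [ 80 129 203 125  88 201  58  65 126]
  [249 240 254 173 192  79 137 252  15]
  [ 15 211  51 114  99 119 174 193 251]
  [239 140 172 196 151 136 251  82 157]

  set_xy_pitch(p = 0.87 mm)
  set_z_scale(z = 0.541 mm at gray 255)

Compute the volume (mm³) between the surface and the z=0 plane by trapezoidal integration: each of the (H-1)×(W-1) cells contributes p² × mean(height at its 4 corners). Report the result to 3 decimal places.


15.905

height_mm = gray/255 × 0.541; cell vol = 0.87² × mean(4 corners)
unit = 0.87² × 0.541 / (4×255) = 0.000401454 mm³ per gray-sum
row 0: Σ corner-gray over 8 cells = 4176  → 1.6765
row 1: Σ corner-gray over 8 cells = 3919  → 1.5733
row 2: Σ corner-gray over 8 cells = 4403  → 1.7676
row 3: Σ corner-gray over 8 cells = 4550  → 1.8266
row 4: Σ corner-gray over 8 cells = 3908  → 1.5689
row 5: Σ corner-gray over 8 cells = 3855  → 1.5476
row 6: Σ corner-gray over 8 cells = 4862  → 1.9519
row 7: Σ corner-gray over 8 cells = 5106  → 2.0498
row 8: Σ corner-gray over 8 cells = 4840  → 1.9430
Σ rows: total corner-gray = 39619  → 15.9052 mm³


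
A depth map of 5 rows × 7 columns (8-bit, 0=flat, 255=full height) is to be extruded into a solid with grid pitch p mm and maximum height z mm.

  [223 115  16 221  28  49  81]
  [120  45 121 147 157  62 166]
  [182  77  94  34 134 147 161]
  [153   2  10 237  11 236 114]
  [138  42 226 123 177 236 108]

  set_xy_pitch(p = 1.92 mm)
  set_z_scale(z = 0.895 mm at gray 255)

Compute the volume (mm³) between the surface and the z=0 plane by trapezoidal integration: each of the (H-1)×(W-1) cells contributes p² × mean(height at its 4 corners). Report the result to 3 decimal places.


35.141

height_mm = gray/255 × 0.895; cell vol = 1.92² × mean(4 corners)
unit = 1.92² × 0.895 / (4×255) = 0.00323464 mm³ per gray-sum
row 0: Σ corner-gray over 6 cells = 2512  → 8.1254
row 1: Σ corner-gray over 6 cells = 2665  → 8.6203
row 2: Σ corner-gray over 6 cells = 2574  → 8.3260
row 3: Σ corner-gray over 6 cells = 3113  → 10.0694
Σ rows: total corner-gray = 10864  → 35.1411 mm³


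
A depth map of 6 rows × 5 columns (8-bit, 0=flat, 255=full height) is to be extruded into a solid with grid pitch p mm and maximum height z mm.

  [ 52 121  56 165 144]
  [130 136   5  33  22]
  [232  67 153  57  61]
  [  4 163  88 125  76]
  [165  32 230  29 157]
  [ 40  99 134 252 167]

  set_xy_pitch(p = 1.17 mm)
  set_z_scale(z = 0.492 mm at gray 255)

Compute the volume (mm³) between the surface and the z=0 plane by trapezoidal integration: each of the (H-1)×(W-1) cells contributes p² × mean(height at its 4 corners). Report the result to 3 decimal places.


height_mm = gray/255 × 0.492; cell vol = 1.17² × mean(4 corners)
unit = 1.17² × 0.492 / (4×255) = 0.000660293 mm³ per gray-sum
row 0: Σ corner-gray over 4 cells = 1380  → 0.9112
row 1: Σ corner-gray over 4 cells = 1347  → 0.8894
row 2: Σ corner-gray over 4 cells = 1679  → 1.1086
row 3: Σ corner-gray over 4 cells = 1736  → 1.1463
row 4: Σ corner-gray over 4 cells = 2081  → 1.3741
Σ rows: total corner-gray = 8223  → 5.4296 mm³

5.430
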